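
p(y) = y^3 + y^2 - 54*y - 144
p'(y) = 3*y^2 + 2*y - 54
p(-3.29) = 8.87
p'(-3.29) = -28.11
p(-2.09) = -35.90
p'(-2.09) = -45.08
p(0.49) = -170.10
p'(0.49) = -52.30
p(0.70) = -180.97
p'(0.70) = -51.13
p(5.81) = -227.86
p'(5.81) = 58.89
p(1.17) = -204.21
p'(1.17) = -47.55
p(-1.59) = -59.63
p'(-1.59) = -49.60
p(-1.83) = -47.96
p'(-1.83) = -47.61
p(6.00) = -216.00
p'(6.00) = 66.00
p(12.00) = 1080.00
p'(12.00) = 402.00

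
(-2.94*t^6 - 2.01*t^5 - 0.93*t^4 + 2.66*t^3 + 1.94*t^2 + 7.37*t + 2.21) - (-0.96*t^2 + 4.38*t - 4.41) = -2.94*t^6 - 2.01*t^5 - 0.93*t^4 + 2.66*t^3 + 2.9*t^2 + 2.99*t + 6.62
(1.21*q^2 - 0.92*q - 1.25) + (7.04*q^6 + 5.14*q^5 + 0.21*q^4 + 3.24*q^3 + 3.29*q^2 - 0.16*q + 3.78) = 7.04*q^6 + 5.14*q^5 + 0.21*q^4 + 3.24*q^3 + 4.5*q^2 - 1.08*q + 2.53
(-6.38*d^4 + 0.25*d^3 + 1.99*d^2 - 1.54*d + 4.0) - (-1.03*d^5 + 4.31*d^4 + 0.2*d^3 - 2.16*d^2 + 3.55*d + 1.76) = 1.03*d^5 - 10.69*d^4 + 0.05*d^3 + 4.15*d^2 - 5.09*d + 2.24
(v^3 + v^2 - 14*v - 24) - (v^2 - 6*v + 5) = v^3 - 8*v - 29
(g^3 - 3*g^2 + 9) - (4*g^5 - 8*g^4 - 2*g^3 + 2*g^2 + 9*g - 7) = -4*g^5 + 8*g^4 + 3*g^3 - 5*g^2 - 9*g + 16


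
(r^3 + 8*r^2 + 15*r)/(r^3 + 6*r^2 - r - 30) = r/(r - 2)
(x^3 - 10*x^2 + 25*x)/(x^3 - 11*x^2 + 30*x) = (x - 5)/(x - 6)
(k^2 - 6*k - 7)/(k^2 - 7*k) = (k + 1)/k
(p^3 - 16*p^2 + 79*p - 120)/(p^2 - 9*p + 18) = (p^2 - 13*p + 40)/(p - 6)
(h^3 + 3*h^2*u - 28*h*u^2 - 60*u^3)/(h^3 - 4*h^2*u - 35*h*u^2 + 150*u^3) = (-h - 2*u)/(-h + 5*u)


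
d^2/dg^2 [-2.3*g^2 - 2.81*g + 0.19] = -4.60000000000000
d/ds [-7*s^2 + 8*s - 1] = 8 - 14*s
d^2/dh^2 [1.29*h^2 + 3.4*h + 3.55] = 2.58000000000000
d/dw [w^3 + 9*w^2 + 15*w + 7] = 3*w^2 + 18*w + 15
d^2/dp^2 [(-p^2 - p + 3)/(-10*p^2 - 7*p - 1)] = 6*(10*p^3 - 310*p^2 - 220*p - 41)/(1000*p^6 + 2100*p^5 + 1770*p^4 + 763*p^3 + 177*p^2 + 21*p + 1)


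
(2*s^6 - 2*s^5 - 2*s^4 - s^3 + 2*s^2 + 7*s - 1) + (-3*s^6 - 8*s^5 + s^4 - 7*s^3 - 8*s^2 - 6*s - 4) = -s^6 - 10*s^5 - s^4 - 8*s^3 - 6*s^2 + s - 5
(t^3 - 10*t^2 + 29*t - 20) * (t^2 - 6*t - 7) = t^5 - 16*t^4 + 82*t^3 - 124*t^2 - 83*t + 140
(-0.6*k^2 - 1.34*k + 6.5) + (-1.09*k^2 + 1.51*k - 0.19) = -1.69*k^2 + 0.17*k + 6.31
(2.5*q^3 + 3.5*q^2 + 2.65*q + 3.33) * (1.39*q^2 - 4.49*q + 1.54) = 3.475*q^5 - 6.36*q^4 - 8.1815*q^3 - 1.8798*q^2 - 10.8707*q + 5.1282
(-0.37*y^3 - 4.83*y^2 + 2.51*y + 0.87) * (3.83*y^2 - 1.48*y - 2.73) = -1.4171*y^5 - 17.9513*y^4 + 17.7718*y^3 + 12.8032*y^2 - 8.1399*y - 2.3751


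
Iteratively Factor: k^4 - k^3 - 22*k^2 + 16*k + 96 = (k - 3)*(k^3 + 2*k^2 - 16*k - 32) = (k - 4)*(k - 3)*(k^2 + 6*k + 8) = (k - 4)*(k - 3)*(k + 2)*(k + 4)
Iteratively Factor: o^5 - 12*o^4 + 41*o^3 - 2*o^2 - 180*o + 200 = (o - 2)*(o^4 - 10*o^3 + 21*o^2 + 40*o - 100) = (o - 5)*(o - 2)*(o^3 - 5*o^2 - 4*o + 20) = (o - 5)*(o - 2)*(o + 2)*(o^2 - 7*o + 10) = (o - 5)^2*(o - 2)*(o + 2)*(o - 2)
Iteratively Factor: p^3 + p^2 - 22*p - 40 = (p - 5)*(p^2 + 6*p + 8) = (p - 5)*(p + 2)*(p + 4)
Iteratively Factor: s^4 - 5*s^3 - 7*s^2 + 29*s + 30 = (s + 2)*(s^3 - 7*s^2 + 7*s + 15) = (s - 5)*(s + 2)*(s^2 - 2*s - 3) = (s - 5)*(s + 1)*(s + 2)*(s - 3)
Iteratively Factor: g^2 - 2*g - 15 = (g - 5)*(g + 3)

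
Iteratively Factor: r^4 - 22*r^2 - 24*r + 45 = (r - 5)*(r^3 + 5*r^2 + 3*r - 9) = (r - 5)*(r + 3)*(r^2 + 2*r - 3) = (r - 5)*(r + 3)^2*(r - 1)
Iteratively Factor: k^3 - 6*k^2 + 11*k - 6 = (k - 2)*(k^2 - 4*k + 3) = (k - 2)*(k - 1)*(k - 3)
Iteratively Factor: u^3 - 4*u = (u + 2)*(u^2 - 2*u) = u*(u + 2)*(u - 2)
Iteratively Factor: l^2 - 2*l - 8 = (l + 2)*(l - 4)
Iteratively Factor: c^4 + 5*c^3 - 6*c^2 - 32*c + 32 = (c - 2)*(c^3 + 7*c^2 + 8*c - 16) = (c - 2)*(c + 4)*(c^2 + 3*c - 4) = (c - 2)*(c + 4)^2*(c - 1)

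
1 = 1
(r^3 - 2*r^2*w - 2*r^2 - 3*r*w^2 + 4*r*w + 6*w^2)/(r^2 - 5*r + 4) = (r^3 - 2*r^2*w - 2*r^2 - 3*r*w^2 + 4*r*w + 6*w^2)/(r^2 - 5*r + 4)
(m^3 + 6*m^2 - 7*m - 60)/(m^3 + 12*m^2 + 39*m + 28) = (m^2 + 2*m - 15)/(m^2 + 8*m + 7)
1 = 1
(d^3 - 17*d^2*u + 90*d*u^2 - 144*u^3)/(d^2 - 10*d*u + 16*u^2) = (-d^2 + 9*d*u - 18*u^2)/(-d + 2*u)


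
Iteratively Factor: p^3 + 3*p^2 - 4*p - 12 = (p + 3)*(p^2 - 4) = (p - 2)*(p + 3)*(p + 2)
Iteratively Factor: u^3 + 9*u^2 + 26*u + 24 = (u + 4)*(u^2 + 5*u + 6) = (u + 3)*(u + 4)*(u + 2)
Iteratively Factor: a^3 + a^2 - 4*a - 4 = (a - 2)*(a^2 + 3*a + 2) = (a - 2)*(a + 2)*(a + 1)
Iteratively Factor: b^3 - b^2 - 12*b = (b)*(b^2 - b - 12) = b*(b + 3)*(b - 4)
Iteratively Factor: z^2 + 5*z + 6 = (z + 2)*(z + 3)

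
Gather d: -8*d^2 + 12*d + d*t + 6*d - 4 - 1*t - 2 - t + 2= -8*d^2 + d*(t + 18) - 2*t - 4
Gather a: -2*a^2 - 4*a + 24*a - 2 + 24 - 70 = -2*a^2 + 20*a - 48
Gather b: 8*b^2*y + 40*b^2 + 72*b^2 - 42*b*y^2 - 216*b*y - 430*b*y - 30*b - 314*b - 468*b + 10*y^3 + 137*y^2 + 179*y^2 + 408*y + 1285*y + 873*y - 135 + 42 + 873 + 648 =b^2*(8*y + 112) + b*(-42*y^2 - 646*y - 812) + 10*y^3 + 316*y^2 + 2566*y + 1428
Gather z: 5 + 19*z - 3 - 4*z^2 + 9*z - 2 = -4*z^2 + 28*z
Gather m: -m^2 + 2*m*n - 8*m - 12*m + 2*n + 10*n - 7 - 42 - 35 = -m^2 + m*(2*n - 20) + 12*n - 84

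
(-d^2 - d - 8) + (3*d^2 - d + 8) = 2*d^2 - 2*d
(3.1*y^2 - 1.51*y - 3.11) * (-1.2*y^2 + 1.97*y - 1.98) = -3.72*y^4 + 7.919*y^3 - 5.3807*y^2 - 3.1369*y + 6.1578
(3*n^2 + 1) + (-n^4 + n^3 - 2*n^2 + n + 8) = -n^4 + n^3 + n^2 + n + 9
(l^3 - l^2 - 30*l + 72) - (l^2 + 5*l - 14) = l^3 - 2*l^2 - 35*l + 86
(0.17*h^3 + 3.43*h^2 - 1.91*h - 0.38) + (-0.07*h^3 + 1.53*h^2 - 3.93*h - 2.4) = 0.1*h^3 + 4.96*h^2 - 5.84*h - 2.78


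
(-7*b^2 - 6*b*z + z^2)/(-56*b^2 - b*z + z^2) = (7*b^2 + 6*b*z - z^2)/(56*b^2 + b*z - z^2)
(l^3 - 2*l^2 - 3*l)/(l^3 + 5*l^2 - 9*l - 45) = l*(l + 1)/(l^2 + 8*l + 15)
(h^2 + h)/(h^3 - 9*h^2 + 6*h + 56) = h*(h + 1)/(h^3 - 9*h^2 + 6*h + 56)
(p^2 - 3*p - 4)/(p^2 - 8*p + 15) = (p^2 - 3*p - 4)/(p^2 - 8*p + 15)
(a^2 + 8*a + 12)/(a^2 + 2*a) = (a + 6)/a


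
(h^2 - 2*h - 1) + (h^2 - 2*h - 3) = 2*h^2 - 4*h - 4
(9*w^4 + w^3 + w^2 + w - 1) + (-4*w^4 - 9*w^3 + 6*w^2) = 5*w^4 - 8*w^3 + 7*w^2 + w - 1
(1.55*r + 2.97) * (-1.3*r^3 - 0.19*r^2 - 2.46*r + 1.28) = -2.015*r^4 - 4.1555*r^3 - 4.3773*r^2 - 5.3222*r + 3.8016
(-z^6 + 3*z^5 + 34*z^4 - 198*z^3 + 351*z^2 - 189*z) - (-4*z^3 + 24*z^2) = -z^6 + 3*z^5 + 34*z^4 - 194*z^3 + 327*z^2 - 189*z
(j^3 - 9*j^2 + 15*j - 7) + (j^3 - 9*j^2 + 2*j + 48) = 2*j^3 - 18*j^2 + 17*j + 41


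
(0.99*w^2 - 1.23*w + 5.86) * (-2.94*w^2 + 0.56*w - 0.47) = -2.9106*w^4 + 4.1706*w^3 - 18.3825*w^2 + 3.8597*w - 2.7542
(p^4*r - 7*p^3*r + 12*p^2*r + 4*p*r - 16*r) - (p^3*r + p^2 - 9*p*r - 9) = p^4*r - 8*p^3*r + 12*p^2*r - p^2 + 13*p*r - 16*r + 9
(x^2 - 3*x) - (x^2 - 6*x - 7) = 3*x + 7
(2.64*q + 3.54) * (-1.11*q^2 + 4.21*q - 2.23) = -2.9304*q^3 + 7.185*q^2 + 9.0162*q - 7.8942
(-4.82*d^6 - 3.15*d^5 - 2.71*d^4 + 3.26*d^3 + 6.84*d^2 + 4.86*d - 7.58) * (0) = 0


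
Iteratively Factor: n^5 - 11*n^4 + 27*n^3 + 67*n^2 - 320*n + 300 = (n - 2)*(n^4 - 9*n^3 + 9*n^2 + 85*n - 150) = (n - 2)*(n + 3)*(n^3 - 12*n^2 + 45*n - 50) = (n - 2)^2*(n + 3)*(n^2 - 10*n + 25) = (n - 5)*(n - 2)^2*(n + 3)*(n - 5)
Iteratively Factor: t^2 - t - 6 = (t + 2)*(t - 3)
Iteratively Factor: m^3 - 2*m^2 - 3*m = (m - 3)*(m^2 + m) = (m - 3)*(m + 1)*(m)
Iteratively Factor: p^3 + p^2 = (p)*(p^2 + p) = p^2*(p + 1)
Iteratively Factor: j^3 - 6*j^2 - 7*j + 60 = (j + 3)*(j^2 - 9*j + 20) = (j - 5)*(j + 3)*(j - 4)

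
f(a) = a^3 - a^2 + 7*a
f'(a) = 3*a^2 - 2*a + 7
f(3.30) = 48.15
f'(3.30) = 33.07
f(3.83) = 68.32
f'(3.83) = 43.35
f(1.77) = 14.80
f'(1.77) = 12.86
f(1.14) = 8.16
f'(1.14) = 8.62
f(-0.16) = -1.15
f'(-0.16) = 7.40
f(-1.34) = -13.58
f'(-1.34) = 15.07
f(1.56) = 12.28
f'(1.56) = 11.18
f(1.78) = 14.93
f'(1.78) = 12.95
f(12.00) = 1668.00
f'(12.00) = 415.00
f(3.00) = 39.00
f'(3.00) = 28.00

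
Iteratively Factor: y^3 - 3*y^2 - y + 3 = (y + 1)*(y^2 - 4*y + 3) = (y - 1)*(y + 1)*(y - 3)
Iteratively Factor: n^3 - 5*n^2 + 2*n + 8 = (n - 4)*(n^2 - n - 2) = (n - 4)*(n + 1)*(n - 2)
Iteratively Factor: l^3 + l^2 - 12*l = (l)*(l^2 + l - 12) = l*(l - 3)*(l + 4)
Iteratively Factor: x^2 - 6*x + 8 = (x - 4)*(x - 2)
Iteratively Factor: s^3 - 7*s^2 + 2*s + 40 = (s + 2)*(s^2 - 9*s + 20) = (s - 5)*(s + 2)*(s - 4)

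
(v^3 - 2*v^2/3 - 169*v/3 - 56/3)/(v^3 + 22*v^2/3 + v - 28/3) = (3*v^2 - 23*v - 8)/(3*v^2 + v - 4)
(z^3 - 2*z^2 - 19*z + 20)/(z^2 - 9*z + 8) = (z^2 - z - 20)/(z - 8)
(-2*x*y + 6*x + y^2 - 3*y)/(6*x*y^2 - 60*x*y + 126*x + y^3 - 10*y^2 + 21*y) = (-2*x + y)/(6*x*y - 42*x + y^2 - 7*y)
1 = 1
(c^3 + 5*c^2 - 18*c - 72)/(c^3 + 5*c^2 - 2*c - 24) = (c^2 + 2*c - 24)/(c^2 + 2*c - 8)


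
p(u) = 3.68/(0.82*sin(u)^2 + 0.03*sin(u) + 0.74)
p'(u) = 3.68*(-1.64*sin(u)*cos(u) - 0.03*cos(u))/(0.82*sin(u)^2 + 0.03*sin(u) + 0.74)^2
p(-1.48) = 2.42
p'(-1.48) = 0.23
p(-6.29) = 4.97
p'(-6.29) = -0.13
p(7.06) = 3.16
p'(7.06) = -2.28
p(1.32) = 2.39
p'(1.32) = -0.62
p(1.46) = 2.33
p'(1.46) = -0.27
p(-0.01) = 4.97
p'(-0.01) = -0.09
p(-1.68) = 2.42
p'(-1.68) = -0.28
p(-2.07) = 2.73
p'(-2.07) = -1.37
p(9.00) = 4.13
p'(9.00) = 2.98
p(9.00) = 4.13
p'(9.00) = 2.98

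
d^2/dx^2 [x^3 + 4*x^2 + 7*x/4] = 6*x + 8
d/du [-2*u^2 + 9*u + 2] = 9 - 4*u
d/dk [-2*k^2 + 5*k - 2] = 5 - 4*k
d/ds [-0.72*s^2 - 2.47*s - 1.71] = -1.44*s - 2.47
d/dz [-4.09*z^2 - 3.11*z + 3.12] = -8.18*z - 3.11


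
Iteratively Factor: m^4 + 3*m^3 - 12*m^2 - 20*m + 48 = (m - 2)*(m^3 + 5*m^2 - 2*m - 24) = (m - 2)*(m + 3)*(m^2 + 2*m - 8) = (m - 2)*(m + 3)*(m + 4)*(m - 2)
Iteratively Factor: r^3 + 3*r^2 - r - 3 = (r + 1)*(r^2 + 2*r - 3) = (r + 1)*(r + 3)*(r - 1)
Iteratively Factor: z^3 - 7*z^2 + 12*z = (z - 3)*(z^2 - 4*z) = z*(z - 3)*(z - 4)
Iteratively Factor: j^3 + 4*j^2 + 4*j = (j + 2)*(j^2 + 2*j) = (j + 2)^2*(j)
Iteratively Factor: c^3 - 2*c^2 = (c - 2)*(c^2) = c*(c - 2)*(c)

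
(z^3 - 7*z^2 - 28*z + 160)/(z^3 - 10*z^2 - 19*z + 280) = (z - 4)/(z - 7)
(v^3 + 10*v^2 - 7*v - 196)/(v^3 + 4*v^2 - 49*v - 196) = (v^2 + 3*v - 28)/(v^2 - 3*v - 28)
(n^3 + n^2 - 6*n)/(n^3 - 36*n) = (n^2 + n - 6)/(n^2 - 36)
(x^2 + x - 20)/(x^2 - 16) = (x + 5)/(x + 4)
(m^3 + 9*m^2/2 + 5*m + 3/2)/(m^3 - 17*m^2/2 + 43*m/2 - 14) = (2*m^3 + 9*m^2 + 10*m + 3)/(2*m^3 - 17*m^2 + 43*m - 28)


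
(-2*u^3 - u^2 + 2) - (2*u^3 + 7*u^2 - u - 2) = -4*u^3 - 8*u^2 + u + 4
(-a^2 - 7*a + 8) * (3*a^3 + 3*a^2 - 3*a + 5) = -3*a^5 - 24*a^4 + 6*a^3 + 40*a^2 - 59*a + 40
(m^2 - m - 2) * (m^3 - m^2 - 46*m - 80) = m^5 - 2*m^4 - 47*m^3 - 32*m^2 + 172*m + 160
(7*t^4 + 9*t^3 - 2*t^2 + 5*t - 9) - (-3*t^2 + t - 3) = 7*t^4 + 9*t^3 + t^2 + 4*t - 6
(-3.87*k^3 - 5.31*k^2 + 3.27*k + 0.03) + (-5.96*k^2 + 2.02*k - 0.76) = -3.87*k^3 - 11.27*k^2 + 5.29*k - 0.73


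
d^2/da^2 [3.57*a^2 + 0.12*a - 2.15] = 7.14000000000000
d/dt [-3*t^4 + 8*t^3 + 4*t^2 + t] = -12*t^3 + 24*t^2 + 8*t + 1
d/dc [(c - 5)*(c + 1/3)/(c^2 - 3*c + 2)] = (5*c^2 + 22*c - 43)/(3*(c^4 - 6*c^3 + 13*c^2 - 12*c + 4))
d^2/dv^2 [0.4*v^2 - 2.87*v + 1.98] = 0.800000000000000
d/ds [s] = 1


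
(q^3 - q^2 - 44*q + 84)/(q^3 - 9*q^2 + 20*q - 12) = (q + 7)/(q - 1)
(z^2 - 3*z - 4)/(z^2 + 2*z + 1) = (z - 4)/(z + 1)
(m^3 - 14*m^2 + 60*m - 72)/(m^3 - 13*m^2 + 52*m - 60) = (m - 6)/(m - 5)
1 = 1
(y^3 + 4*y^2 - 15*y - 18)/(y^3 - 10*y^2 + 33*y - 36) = (y^2 + 7*y + 6)/(y^2 - 7*y + 12)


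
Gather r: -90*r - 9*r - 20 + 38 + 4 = 22 - 99*r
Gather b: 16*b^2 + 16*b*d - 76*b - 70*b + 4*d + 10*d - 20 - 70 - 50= 16*b^2 + b*(16*d - 146) + 14*d - 140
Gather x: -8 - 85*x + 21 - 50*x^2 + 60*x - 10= -50*x^2 - 25*x + 3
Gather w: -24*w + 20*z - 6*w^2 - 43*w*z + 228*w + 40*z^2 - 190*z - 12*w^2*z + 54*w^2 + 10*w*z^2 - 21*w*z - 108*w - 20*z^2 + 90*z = w^2*(48 - 12*z) + w*(10*z^2 - 64*z + 96) + 20*z^2 - 80*z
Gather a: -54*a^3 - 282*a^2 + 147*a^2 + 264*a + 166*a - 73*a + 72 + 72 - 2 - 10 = -54*a^3 - 135*a^2 + 357*a + 132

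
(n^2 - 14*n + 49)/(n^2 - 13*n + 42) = (n - 7)/(n - 6)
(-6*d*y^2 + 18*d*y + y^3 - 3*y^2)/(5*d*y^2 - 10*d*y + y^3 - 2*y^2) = (-6*d*y + 18*d + y^2 - 3*y)/(5*d*y - 10*d + y^2 - 2*y)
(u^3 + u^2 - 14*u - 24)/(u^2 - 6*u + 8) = (u^2 + 5*u + 6)/(u - 2)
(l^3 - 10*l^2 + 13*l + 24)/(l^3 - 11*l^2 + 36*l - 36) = (l^2 - 7*l - 8)/(l^2 - 8*l + 12)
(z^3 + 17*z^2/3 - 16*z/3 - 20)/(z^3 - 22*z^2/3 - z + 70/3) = (z + 6)/(z - 7)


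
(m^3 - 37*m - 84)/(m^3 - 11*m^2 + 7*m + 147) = (m + 4)/(m - 7)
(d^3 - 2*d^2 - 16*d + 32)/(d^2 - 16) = d - 2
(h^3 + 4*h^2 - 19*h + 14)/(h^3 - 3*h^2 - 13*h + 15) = (h^2 + 5*h - 14)/(h^2 - 2*h - 15)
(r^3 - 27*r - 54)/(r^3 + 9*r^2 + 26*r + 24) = (r^2 - 3*r - 18)/(r^2 + 6*r + 8)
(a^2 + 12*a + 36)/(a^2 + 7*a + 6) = (a + 6)/(a + 1)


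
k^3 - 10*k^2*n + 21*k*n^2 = k*(k - 7*n)*(k - 3*n)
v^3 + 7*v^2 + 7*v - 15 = (v - 1)*(v + 3)*(v + 5)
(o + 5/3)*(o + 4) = o^2 + 17*o/3 + 20/3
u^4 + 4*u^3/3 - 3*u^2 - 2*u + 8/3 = (u - 1)^2*(u + 4/3)*(u + 2)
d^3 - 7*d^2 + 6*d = d*(d - 6)*(d - 1)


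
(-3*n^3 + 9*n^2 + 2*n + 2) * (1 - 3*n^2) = 9*n^5 - 27*n^4 - 9*n^3 + 3*n^2 + 2*n + 2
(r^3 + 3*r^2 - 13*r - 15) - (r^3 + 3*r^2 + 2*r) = -15*r - 15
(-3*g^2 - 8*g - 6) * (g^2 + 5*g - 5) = -3*g^4 - 23*g^3 - 31*g^2 + 10*g + 30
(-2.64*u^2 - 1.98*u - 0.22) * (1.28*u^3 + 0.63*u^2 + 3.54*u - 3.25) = -3.3792*u^5 - 4.1976*u^4 - 10.8746*u^3 + 1.4322*u^2 + 5.6562*u + 0.715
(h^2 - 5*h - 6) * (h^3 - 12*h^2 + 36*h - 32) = h^5 - 17*h^4 + 90*h^3 - 140*h^2 - 56*h + 192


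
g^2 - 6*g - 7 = (g - 7)*(g + 1)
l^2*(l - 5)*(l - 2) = l^4 - 7*l^3 + 10*l^2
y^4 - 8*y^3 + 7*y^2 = y^2*(y - 7)*(y - 1)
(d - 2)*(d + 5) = d^2 + 3*d - 10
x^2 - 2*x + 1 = (x - 1)^2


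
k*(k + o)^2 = k^3 + 2*k^2*o + k*o^2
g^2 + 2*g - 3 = (g - 1)*(g + 3)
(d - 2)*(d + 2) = d^2 - 4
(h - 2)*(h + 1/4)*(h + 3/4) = h^3 - h^2 - 29*h/16 - 3/8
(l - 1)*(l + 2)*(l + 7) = l^3 + 8*l^2 + 5*l - 14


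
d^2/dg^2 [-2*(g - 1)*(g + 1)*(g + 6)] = -12*g - 24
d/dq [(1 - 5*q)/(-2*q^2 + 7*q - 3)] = 2*(-5*q^2 + 2*q + 4)/(4*q^4 - 28*q^3 + 61*q^2 - 42*q + 9)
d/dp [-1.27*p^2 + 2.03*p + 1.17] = 2.03 - 2.54*p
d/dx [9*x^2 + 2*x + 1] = 18*x + 2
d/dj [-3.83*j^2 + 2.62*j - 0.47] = 2.62 - 7.66*j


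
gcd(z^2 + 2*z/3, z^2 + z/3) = z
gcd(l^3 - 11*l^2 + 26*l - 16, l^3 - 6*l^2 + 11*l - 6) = l^2 - 3*l + 2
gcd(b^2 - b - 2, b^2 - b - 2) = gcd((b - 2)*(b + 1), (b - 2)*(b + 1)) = b^2 - b - 2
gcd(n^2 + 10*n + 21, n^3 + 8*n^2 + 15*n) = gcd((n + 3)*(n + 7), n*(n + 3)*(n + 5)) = n + 3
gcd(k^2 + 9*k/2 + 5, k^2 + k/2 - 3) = k + 2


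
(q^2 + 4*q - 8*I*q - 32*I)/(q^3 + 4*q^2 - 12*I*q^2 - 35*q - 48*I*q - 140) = (q - 8*I)/(q^2 - 12*I*q - 35)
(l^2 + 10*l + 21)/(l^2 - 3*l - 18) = (l + 7)/(l - 6)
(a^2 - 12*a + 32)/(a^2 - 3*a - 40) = (a - 4)/(a + 5)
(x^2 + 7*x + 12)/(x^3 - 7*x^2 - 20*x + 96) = (x + 3)/(x^2 - 11*x + 24)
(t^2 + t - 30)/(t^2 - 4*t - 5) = (t + 6)/(t + 1)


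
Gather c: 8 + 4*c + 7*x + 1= 4*c + 7*x + 9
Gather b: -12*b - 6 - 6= -12*b - 12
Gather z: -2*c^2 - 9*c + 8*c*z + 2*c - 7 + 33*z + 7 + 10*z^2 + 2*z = -2*c^2 - 7*c + 10*z^2 + z*(8*c + 35)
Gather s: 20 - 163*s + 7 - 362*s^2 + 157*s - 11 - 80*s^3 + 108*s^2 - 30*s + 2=-80*s^3 - 254*s^2 - 36*s + 18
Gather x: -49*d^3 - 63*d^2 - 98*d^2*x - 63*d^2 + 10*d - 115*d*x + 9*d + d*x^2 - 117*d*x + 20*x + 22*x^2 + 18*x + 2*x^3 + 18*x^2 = -49*d^3 - 126*d^2 + 19*d + 2*x^3 + x^2*(d + 40) + x*(-98*d^2 - 232*d + 38)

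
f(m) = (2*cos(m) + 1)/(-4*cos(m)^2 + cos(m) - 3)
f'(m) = (-8*sin(m)*cos(m) + sin(m))*(2*cos(m) + 1)/(-4*cos(m)^2 + cos(m) - 3)^2 - 2*sin(m)/(-4*cos(m)^2 + cos(m) - 3)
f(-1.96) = -0.06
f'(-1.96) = -0.53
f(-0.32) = -0.51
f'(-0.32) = 0.08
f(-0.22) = -0.51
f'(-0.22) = 0.05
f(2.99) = 0.12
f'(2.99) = 0.02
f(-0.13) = -0.50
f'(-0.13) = 0.03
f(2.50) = 0.09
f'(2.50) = 0.12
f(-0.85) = -0.57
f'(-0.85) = 0.08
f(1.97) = -0.06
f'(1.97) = 0.51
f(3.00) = 0.12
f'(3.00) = 0.02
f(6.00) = -0.51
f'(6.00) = 0.07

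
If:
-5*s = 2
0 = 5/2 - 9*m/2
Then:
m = 5/9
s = -2/5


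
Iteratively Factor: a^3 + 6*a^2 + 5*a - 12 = (a + 4)*(a^2 + 2*a - 3) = (a + 3)*(a + 4)*(a - 1)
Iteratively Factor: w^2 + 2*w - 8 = (w - 2)*(w + 4)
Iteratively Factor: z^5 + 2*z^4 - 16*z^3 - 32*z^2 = (z + 4)*(z^4 - 2*z^3 - 8*z^2) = (z - 4)*(z + 4)*(z^3 + 2*z^2) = z*(z - 4)*(z + 4)*(z^2 + 2*z) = z^2*(z - 4)*(z + 4)*(z + 2)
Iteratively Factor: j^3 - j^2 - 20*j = (j)*(j^2 - j - 20) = j*(j + 4)*(j - 5)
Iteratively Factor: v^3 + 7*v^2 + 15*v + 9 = (v + 1)*(v^2 + 6*v + 9) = (v + 1)*(v + 3)*(v + 3)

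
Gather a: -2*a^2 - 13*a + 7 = -2*a^2 - 13*a + 7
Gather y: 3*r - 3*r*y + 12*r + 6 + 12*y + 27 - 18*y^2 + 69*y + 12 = 15*r - 18*y^2 + y*(81 - 3*r) + 45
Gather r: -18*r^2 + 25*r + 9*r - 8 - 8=-18*r^2 + 34*r - 16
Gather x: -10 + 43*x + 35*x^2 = 35*x^2 + 43*x - 10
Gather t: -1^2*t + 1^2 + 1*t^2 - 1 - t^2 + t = 0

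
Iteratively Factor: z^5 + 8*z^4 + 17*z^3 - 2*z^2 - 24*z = (z + 4)*(z^4 + 4*z^3 + z^2 - 6*z) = (z - 1)*(z + 4)*(z^3 + 5*z^2 + 6*z) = (z - 1)*(z + 2)*(z + 4)*(z^2 + 3*z) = (z - 1)*(z + 2)*(z + 3)*(z + 4)*(z)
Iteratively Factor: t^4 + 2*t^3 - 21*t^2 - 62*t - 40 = (t + 4)*(t^3 - 2*t^2 - 13*t - 10) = (t - 5)*(t + 4)*(t^2 + 3*t + 2) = (t - 5)*(t + 1)*(t + 4)*(t + 2)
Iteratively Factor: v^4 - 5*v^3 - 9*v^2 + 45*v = (v - 5)*(v^3 - 9*v) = (v - 5)*(v + 3)*(v^2 - 3*v) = v*(v - 5)*(v + 3)*(v - 3)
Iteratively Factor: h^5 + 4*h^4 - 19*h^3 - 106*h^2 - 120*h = (h + 4)*(h^4 - 19*h^2 - 30*h) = (h - 5)*(h + 4)*(h^3 + 5*h^2 + 6*h) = (h - 5)*(h + 3)*(h + 4)*(h^2 + 2*h) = h*(h - 5)*(h + 3)*(h + 4)*(h + 2)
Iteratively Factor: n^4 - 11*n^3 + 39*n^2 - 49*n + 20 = (n - 1)*(n^3 - 10*n^2 + 29*n - 20) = (n - 5)*(n - 1)*(n^2 - 5*n + 4) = (n - 5)*(n - 1)^2*(n - 4)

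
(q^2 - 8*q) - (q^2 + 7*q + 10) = -15*q - 10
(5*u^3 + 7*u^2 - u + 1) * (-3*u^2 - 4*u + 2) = -15*u^5 - 41*u^4 - 15*u^3 + 15*u^2 - 6*u + 2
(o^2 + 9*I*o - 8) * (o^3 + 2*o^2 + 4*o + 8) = o^5 + 2*o^4 + 9*I*o^4 - 4*o^3 + 18*I*o^3 - 8*o^2 + 36*I*o^2 - 32*o + 72*I*o - 64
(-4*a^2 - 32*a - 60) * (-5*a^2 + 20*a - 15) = 20*a^4 + 80*a^3 - 280*a^2 - 720*a + 900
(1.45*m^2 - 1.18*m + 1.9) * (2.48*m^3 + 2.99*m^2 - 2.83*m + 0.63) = 3.596*m^5 + 1.4091*m^4 - 2.9197*m^3 + 9.9339*m^2 - 6.1204*m + 1.197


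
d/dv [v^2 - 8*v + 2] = 2*v - 8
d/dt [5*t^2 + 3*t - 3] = 10*t + 3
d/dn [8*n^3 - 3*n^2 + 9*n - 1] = 24*n^2 - 6*n + 9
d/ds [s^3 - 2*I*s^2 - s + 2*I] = 3*s^2 - 4*I*s - 1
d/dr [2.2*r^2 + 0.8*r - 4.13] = 4.4*r + 0.8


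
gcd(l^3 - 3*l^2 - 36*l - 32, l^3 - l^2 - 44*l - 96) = l^2 - 4*l - 32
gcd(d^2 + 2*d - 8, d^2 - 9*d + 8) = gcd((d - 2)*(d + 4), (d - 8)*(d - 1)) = 1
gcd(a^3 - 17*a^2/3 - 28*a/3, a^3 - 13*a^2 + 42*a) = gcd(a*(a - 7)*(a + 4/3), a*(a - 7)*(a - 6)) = a^2 - 7*a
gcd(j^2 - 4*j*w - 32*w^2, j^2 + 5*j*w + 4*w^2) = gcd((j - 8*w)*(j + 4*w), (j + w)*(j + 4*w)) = j + 4*w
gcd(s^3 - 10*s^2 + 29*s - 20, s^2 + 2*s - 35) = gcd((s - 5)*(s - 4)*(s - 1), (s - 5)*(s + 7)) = s - 5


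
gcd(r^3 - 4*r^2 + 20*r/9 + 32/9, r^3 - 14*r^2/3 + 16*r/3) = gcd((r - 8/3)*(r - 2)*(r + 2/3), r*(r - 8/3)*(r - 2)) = r^2 - 14*r/3 + 16/3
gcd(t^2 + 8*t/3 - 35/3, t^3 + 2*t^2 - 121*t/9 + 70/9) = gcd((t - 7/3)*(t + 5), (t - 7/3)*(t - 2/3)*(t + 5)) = t^2 + 8*t/3 - 35/3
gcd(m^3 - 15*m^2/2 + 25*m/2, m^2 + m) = m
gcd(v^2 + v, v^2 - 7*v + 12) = 1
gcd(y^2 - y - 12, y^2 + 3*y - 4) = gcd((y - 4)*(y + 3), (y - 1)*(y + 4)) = 1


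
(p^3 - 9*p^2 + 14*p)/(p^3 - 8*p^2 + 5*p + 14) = p/(p + 1)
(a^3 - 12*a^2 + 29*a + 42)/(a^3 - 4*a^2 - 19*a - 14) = (a - 6)/(a + 2)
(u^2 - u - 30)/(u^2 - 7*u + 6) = (u + 5)/(u - 1)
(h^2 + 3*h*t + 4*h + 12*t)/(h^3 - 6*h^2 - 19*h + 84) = (h + 3*t)/(h^2 - 10*h + 21)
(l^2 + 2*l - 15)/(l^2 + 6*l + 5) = (l - 3)/(l + 1)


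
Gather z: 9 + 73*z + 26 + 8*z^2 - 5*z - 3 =8*z^2 + 68*z + 32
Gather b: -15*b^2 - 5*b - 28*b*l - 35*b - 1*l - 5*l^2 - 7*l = -15*b^2 + b*(-28*l - 40) - 5*l^2 - 8*l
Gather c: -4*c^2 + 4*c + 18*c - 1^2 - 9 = -4*c^2 + 22*c - 10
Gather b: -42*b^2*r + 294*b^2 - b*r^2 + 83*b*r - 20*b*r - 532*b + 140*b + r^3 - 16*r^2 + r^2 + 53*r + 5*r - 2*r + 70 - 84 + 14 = b^2*(294 - 42*r) + b*(-r^2 + 63*r - 392) + r^3 - 15*r^2 + 56*r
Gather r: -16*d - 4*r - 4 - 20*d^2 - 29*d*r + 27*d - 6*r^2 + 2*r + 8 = -20*d^2 + 11*d - 6*r^2 + r*(-29*d - 2) + 4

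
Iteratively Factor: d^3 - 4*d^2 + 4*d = (d)*(d^2 - 4*d + 4) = d*(d - 2)*(d - 2)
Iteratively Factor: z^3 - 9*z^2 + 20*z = (z)*(z^2 - 9*z + 20) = z*(z - 4)*(z - 5)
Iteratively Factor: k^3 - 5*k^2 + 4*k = (k - 4)*(k^2 - k) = (k - 4)*(k - 1)*(k)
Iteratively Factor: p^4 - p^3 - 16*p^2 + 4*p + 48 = (p - 4)*(p^3 + 3*p^2 - 4*p - 12) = (p - 4)*(p + 2)*(p^2 + p - 6) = (p - 4)*(p - 2)*(p + 2)*(p + 3)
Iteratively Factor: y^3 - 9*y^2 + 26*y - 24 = (y - 3)*(y^2 - 6*y + 8) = (y - 4)*(y - 3)*(y - 2)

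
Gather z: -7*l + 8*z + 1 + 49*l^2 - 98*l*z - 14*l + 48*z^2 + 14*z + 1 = 49*l^2 - 21*l + 48*z^2 + z*(22 - 98*l) + 2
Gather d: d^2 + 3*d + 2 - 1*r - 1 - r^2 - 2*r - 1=d^2 + 3*d - r^2 - 3*r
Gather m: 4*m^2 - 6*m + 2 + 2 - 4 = 4*m^2 - 6*m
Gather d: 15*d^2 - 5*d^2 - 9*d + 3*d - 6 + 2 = 10*d^2 - 6*d - 4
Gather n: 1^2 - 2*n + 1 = 2 - 2*n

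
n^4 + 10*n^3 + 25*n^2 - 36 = (n - 1)*(n + 2)*(n + 3)*(n + 6)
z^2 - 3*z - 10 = (z - 5)*(z + 2)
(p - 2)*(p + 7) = p^2 + 5*p - 14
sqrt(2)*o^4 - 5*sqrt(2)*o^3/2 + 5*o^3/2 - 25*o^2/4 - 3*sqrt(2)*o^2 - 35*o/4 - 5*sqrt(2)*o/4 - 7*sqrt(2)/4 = (o - 7/2)*(o + 1)*(o + sqrt(2))*(sqrt(2)*o + 1/2)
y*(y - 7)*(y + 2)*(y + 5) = y^4 - 39*y^2 - 70*y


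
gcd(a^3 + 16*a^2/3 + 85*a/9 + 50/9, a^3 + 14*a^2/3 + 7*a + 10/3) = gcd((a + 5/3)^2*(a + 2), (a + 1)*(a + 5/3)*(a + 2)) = a^2 + 11*a/3 + 10/3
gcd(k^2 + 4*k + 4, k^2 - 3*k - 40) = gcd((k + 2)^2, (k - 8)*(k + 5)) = 1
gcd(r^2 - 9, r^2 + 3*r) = r + 3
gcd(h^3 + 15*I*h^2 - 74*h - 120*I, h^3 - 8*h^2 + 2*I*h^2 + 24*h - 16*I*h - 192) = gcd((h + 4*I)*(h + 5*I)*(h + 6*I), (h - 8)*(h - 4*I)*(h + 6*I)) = h + 6*I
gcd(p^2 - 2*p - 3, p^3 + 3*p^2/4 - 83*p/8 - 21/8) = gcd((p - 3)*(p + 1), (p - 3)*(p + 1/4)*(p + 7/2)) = p - 3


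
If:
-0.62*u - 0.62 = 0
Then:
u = -1.00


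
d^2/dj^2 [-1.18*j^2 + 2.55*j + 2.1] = -2.36000000000000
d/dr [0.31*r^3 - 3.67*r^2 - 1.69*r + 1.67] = 0.93*r^2 - 7.34*r - 1.69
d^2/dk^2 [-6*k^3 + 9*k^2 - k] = 18 - 36*k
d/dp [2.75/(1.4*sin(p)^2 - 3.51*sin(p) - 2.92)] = (9.6525 - 7.7*sin(p))*cos(p)/(-1.4*sin(p)^2 + 3.51*sin(p) + 2.92)^2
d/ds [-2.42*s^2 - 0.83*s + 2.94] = -4.84*s - 0.83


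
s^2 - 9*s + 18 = (s - 6)*(s - 3)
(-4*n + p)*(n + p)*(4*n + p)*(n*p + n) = -16*n^4*p - 16*n^4 - 16*n^3*p^2 - 16*n^3*p + n^2*p^3 + n^2*p^2 + n*p^4 + n*p^3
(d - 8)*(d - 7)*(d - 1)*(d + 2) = d^4 - 14*d^3 + 39*d^2 + 86*d - 112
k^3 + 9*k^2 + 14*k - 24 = (k - 1)*(k + 4)*(k + 6)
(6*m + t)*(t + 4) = 6*m*t + 24*m + t^2 + 4*t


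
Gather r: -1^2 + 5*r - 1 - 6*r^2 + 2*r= -6*r^2 + 7*r - 2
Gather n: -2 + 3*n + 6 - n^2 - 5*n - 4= -n^2 - 2*n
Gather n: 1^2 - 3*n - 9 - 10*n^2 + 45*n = -10*n^2 + 42*n - 8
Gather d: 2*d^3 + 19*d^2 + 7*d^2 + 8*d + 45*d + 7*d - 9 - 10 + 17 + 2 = 2*d^3 + 26*d^2 + 60*d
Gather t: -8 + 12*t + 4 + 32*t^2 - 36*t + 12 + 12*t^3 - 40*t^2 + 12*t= 12*t^3 - 8*t^2 - 12*t + 8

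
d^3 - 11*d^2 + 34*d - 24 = (d - 6)*(d - 4)*(d - 1)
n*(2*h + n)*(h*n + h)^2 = 2*h^3*n^3 + 4*h^3*n^2 + 2*h^3*n + h^2*n^4 + 2*h^2*n^3 + h^2*n^2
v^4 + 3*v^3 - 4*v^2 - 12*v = v*(v - 2)*(v + 2)*(v + 3)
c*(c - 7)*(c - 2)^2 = c^4 - 11*c^3 + 32*c^2 - 28*c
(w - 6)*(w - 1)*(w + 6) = w^3 - w^2 - 36*w + 36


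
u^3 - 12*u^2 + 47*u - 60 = (u - 5)*(u - 4)*(u - 3)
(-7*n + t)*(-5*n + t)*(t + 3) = 35*n^2*t + 105*n^2 - 12*n*t^2 - 36*n*t + t^3 + 3*t^2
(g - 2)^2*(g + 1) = g^3 - 3*g^2 + 4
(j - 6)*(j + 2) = j^2 - 4*j - 12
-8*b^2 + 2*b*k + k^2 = (-2*b + k)*(4*b + k)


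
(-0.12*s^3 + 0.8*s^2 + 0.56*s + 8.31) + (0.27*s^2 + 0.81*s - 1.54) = -0.12*s^3 + 1.07*s^2 + 1.37*s + 6.77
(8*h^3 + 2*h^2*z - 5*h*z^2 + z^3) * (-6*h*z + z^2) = -48*h^4*z - 4*h^3*z^2 + 32*h^2*z^3 - 11*h*z^4 + z^5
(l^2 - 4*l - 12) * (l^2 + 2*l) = l^4 - 2*l^3 - 20*l^2 - 24*l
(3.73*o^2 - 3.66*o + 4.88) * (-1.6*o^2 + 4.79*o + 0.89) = -5.968*o^4 + 23.7227*o^3 - 22.0197*o^2 + 20.1178*o + 4.3432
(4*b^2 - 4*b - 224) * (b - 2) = 4*b^3 - 12*b^2 - 216*b + 448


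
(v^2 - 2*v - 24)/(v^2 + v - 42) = (v + 4)/(v + 7)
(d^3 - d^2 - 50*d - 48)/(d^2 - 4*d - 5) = (d^2 - 2*d - 48)/(d - 5)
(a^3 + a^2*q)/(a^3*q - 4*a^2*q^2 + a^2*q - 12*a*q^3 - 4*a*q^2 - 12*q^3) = a^2*(-a - q)/(q*(-a^3 + 4*a^2*q - a^2 + 12*a*q^2 + 4*a*q + 12*q^2))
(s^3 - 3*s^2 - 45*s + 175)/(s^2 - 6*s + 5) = (s^2 + 2*s - 35)/(s - 1)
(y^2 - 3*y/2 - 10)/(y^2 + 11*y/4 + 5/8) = 4*(y - 4)/(4*y + 1)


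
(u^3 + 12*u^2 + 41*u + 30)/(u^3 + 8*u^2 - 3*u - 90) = (u + 1)/(u - 3)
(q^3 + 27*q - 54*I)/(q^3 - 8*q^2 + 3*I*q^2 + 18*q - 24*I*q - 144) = (q - 3*I)/(q - 8)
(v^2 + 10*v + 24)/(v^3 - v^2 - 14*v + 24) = (v + 6)/(v^2 - 5*v + 6)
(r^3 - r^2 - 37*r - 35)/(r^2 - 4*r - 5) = (r^2 - 2*r - 35)/(r - 5)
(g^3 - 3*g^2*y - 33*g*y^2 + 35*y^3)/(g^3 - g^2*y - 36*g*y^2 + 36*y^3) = (-g^2 + 2*g*y + 35*y^2)/(-g^2 + 36*y^2)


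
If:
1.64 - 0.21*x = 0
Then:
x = 7.81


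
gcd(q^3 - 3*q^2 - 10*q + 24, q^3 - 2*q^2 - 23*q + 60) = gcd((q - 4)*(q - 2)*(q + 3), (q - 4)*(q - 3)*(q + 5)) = q - 4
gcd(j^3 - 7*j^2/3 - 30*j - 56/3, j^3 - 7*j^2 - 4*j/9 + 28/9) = j^2 - 19*j/3 - 14/3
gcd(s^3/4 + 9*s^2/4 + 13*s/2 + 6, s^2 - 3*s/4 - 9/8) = 1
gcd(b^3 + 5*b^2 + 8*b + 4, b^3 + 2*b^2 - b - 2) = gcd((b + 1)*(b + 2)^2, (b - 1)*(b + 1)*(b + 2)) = b^2 + 3*b + 2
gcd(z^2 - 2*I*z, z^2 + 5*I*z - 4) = 1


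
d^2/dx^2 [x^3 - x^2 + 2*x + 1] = 6*x - 2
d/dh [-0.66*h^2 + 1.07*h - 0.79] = 1.07 - 1.32*h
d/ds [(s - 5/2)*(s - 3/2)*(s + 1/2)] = 3*s^2 - 7*s + 7/4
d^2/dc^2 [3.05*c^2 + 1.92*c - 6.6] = 6.10000000000000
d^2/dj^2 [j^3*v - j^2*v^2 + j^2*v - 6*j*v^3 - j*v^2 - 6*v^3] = 2*v*(3*j - v + 1)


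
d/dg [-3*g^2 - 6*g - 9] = -6*g - 6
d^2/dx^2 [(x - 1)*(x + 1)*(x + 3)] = 6*x + 6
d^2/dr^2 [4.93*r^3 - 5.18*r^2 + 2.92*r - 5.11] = 29.58*r - 10.36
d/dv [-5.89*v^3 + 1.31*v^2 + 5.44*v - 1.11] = -17.67*v^2 + 2.62*v + 5.44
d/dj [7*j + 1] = 7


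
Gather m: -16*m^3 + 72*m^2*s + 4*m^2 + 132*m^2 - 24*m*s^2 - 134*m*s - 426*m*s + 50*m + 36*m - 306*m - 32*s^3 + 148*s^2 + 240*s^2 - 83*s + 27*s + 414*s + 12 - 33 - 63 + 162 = -16*m^3 + m^2*(72*s + 136) + m*(-24*s^2 - 560*s - 220) - 32*s^3 + 388*s^2 + 358*s + 78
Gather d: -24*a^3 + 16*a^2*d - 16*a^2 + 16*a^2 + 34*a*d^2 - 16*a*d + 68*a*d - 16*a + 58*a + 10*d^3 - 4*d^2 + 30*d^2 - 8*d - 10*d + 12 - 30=-24*a^3 + 42*a + 10*d^3 + d^2*(34*a + 26) + d*(16*a^2 + 52*a - 18) - 18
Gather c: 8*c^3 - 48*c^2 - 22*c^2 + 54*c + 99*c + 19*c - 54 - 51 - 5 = 8*c^3 - 70*c^2 + 172*c - 110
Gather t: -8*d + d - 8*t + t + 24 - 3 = -7*d - 7*t + 21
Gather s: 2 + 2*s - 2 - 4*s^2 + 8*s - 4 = -4*s^2 + 10*s - 4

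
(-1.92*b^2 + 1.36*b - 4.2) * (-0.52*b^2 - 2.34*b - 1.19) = 0.9984*b^4 + 3.7856*b^3 + 1.2864*b^2 + 8.2096*b + 4.998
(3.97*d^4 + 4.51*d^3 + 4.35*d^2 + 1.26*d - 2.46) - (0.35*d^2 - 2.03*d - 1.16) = 3.97*d^4 + 4.51*d^3 + 4.0*d^2 + 3.29*d - 1.3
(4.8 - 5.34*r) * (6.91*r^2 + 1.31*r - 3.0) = -36.8994*r^3 + 26.1726*r^2 + 22.308*r - 14.4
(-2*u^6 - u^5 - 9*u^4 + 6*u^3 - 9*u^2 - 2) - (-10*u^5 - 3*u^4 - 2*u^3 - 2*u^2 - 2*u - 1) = -2*u^6 + 9*u^5 - 6*u^4 + 8*u^3 - 7*u^2 + 2*u - 1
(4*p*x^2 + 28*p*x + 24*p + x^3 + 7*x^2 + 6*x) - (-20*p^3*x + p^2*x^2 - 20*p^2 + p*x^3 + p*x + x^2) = 20*p^3*x - p^2*x^2 + 20*p^2 - p*x^3 + 4*p*x^2 + 27*p*x + 24*p + x^3 + 6*x^2 + 6*x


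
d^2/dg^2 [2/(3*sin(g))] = 2*(cos(g)^2 + 1)/(3*sin(g)^3)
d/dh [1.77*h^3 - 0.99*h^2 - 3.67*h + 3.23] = 5.31*h^2 - 1.98*h - 3.67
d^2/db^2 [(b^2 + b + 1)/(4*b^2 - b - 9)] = 2*(20*b^3 + 156*b^2 + 96*b + 109)/(64*b^6 - 48*b^5 - 420*b^4 + 215*b^3 + 945*b^2 - 243*b - 729)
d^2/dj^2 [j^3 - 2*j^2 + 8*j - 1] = 6*j - 4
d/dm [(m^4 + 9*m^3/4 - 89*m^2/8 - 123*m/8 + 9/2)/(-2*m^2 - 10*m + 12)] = (-8*m^5 - 69*m^4 + 6*m^3 + 323*m^2 - 498*m - 279)/(8*(m^4 + 10*m^3 + 13*m^2 - 60*m + 36))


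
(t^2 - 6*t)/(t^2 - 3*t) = (t - 6)/(t - 3)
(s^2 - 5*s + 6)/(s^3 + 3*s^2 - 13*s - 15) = (s - 2)/(s^2 + 6*s + 5)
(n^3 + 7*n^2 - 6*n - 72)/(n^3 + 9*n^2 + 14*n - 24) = (n - 3)/(n - 1)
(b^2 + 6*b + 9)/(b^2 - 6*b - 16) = (b^2 + 6*b + 9)/(b^2 - 6*b - 16)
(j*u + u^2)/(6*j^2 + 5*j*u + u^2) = u*(j + u)/(6*j^2 + 5*j*u + u^2)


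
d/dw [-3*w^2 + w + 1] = 1 - 6*w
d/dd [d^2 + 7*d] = 2*d + 7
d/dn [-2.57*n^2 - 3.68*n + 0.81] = -5.14*n - 3.68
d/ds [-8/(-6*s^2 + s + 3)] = 8*(1 - 12*s)/(-6*s^2 + s + 3)^2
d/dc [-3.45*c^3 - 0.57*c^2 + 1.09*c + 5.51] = -10.35*c^2 - 1.14*c + 1.09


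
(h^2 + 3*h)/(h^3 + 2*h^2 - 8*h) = (h + 3)/(h^2 + 2*h - 8)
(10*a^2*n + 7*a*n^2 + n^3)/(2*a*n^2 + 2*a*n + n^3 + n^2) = (5*a + n)/(n + 1)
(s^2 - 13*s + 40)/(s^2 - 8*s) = (s - 5)/s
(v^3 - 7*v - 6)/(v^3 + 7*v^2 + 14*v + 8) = (v - 3)/(v + 4)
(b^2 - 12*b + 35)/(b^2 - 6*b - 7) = (b - 5)/(b + 1)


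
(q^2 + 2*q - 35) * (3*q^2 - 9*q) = 3*q^4 - 3*q^3 - 123*q^2 + 315*q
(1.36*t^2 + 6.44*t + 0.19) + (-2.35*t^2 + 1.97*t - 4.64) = -0.99*t^2 + 8.41*t - 4.45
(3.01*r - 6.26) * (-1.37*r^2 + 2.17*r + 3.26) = -4.1237*r^3 + 15.1079*r^2 - 3.7716*r - 20.4076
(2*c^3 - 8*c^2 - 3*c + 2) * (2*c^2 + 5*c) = 4*c^5 - 6*c^4 - 46*c^3 - 11*c^2 + 10*c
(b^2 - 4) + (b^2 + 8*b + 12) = 2*b^2 + 8*b + 8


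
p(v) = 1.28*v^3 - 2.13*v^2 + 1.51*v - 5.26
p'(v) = 3.84*v^2 - 4.26*v + 1.51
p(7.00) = 339.98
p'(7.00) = 159.85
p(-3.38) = -84.12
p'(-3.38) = 59.78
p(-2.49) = -41.99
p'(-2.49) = 35.93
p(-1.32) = -13.91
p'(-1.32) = 13.82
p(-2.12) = -30.23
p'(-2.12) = 27.80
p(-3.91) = -120.24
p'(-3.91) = 76.87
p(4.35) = 66.36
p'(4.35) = 55.64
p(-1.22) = -12.60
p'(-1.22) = 12.42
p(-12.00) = -2541.94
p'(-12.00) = 605.59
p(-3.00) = -63.52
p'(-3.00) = 48.85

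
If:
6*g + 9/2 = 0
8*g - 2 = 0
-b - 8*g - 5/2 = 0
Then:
No Solution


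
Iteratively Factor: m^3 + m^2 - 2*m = (m)*(m^2 + m - 2) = m*(m - 1)*(m + 2)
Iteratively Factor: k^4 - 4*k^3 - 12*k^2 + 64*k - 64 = (k - 4)*(k^3 - 12*k + 16) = (k - 4)*(k - 2)*(k^2 + 2*k - 8) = (k - 4)*(k - 2)*(k + 4)*(k - 2)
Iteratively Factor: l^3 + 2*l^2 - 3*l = (l - 1)*(l^2 + 3*l) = (l - 1)*(l + 3)*(l)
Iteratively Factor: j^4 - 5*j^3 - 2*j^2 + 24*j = (j + 2)*(j^3 - 7*j^2 + 12*j) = (j - 4)*(j + 2)*(j^2 - 3*j) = (j - 4)*(j - 3)*(j + 2)*(j)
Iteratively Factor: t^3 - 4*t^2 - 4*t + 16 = (t - 4)*(t^2 - 4) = (t - 4)*(t - 2)*(t + 2)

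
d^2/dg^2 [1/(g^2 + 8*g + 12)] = 2*(-g^2 - 8*g + 4*(g + 4)^2 - 12)/(g^2 + 8*g + 12)^3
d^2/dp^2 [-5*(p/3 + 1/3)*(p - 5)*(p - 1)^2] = -20*p^2 + 60*p - 40/3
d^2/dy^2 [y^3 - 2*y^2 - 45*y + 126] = 6*y - 4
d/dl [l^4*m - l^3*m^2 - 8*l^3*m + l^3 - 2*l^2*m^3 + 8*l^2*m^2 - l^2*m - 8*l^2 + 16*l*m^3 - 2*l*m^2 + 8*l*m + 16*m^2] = 4*l^3*m - 3*l^2*m^2 - 24*l^2*m + 3*l^2 - 4*l*m^3 + 16*l*m^2 - 2*l*m - 16*l + 16*m^3 - 2*m^2 + 8*m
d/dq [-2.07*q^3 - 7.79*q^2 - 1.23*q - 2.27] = -6.21*q^2 - 15.58*q - 1.23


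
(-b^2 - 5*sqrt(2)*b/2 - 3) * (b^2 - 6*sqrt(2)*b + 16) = -b^4 + 7*sqrt(2)*b^3/2 + 11*b^2 - 22*sqrt(2)*b - 48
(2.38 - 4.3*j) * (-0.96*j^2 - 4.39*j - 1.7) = 4.128*j^3 + 16.5922*j^2 - 3.1382*j - 4.046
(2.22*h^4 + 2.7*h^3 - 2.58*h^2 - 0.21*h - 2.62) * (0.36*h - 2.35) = 0.7992*h^5 - 4.245*h^4 - 7.2738*h^3 + 5.9874*h^2 - 0.4497*h + 6.157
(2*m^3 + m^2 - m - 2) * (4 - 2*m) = -4*m^4 + 6*m^3 + 6*m^2 - 8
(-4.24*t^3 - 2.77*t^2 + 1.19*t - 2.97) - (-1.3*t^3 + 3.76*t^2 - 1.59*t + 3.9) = -2.94*t^3 - 6.53*t^2 + 2.78*t - 6.87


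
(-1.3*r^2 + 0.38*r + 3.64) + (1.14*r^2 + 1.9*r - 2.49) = -0.16*r^2 + 2.28*r + 1.15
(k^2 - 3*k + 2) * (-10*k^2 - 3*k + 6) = -10*k^4 + 27*k^3 - 5*k^2 - 24*k + 12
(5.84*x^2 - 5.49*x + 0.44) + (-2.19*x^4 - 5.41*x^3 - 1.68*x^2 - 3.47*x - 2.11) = -2.19*x^4 - 5.41*x^3 + 4.16*x^2 - 8.96*x - 1.67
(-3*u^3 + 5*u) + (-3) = -3*u^3 + 5*u - 3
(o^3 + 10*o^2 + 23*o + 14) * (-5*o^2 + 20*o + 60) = -5*o^5 - 30*o^4 + 145*o^3 + 990*o^2 + 1660*o + 840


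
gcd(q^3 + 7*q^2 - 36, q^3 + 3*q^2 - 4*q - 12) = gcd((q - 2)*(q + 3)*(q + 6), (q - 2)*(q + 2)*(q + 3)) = q^2 + q - 6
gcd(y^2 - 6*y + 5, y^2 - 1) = y - 1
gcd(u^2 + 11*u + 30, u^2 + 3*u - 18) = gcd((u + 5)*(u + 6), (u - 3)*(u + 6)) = u + 6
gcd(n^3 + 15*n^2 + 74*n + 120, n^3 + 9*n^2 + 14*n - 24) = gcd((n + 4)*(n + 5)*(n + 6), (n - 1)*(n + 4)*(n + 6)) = n^2 + 10*n + 24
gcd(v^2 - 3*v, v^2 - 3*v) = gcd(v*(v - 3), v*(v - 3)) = v^2 - 3*v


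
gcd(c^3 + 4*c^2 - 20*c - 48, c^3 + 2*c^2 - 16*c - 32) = c^2 - 2*c - 8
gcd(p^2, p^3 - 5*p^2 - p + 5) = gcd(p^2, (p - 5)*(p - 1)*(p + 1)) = 1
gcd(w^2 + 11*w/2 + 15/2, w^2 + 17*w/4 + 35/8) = w + 5/2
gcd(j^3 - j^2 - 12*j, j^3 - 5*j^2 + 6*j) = j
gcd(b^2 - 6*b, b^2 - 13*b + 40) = 1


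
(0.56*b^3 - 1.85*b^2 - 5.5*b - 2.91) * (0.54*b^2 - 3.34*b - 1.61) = 0.3024*b^5 - 2.8694*b^4 + 2.3074*b^3 + 19.7771*b^2 + 18.5744*b + 4.6851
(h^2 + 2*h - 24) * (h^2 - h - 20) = h^4 + h^3 - 46*h^2 - 16*h + 480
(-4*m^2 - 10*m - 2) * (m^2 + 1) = -4*m^4 - 10*m^3 - 6*m^2 - 10*m - 2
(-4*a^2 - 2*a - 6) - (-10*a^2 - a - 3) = 6*a^2 - a - 3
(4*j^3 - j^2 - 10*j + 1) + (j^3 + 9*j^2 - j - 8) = 5*j^3 + 8*j^2 - 11*j - 7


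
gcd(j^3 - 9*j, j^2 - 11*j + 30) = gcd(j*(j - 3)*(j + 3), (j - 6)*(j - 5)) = 1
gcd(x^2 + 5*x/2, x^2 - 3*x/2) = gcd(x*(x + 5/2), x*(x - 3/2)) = x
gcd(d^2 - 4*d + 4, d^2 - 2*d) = d - 2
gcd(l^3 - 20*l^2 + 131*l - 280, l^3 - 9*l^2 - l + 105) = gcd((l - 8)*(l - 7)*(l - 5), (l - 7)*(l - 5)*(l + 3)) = l^2 - 12*l + 35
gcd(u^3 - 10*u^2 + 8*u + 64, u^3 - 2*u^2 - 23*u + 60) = u - 4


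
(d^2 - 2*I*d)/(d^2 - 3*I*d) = (d - 2*I)/(d - 3*I)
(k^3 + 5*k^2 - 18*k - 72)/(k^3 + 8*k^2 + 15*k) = (k^2 + 2*k - 24)/(k*(k + 5))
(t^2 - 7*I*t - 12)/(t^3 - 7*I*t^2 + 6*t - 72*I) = (t - 3*I)/(t^2 - 3*I*t + 18)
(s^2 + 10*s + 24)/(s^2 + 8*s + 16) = (s + 6)/(s + 4)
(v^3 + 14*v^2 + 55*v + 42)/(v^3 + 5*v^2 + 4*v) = (v^2 + 13*v + 42)/(v*(v + 4))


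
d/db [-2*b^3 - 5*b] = -6*b^2 - 5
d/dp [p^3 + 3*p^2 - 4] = 3*p*(p + 2)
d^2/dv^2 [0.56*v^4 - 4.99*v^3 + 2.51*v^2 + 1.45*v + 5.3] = 6.72*v^2 - 29.94*v + 5.02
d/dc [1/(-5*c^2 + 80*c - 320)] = 2*(c - 8)/(5*(c^2 - 16*c + 64)^2)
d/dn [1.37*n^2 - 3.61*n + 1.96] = 2.74*n - 3.61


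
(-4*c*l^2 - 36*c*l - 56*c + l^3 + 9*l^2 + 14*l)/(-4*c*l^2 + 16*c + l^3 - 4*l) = (l + 7)/(l - 2)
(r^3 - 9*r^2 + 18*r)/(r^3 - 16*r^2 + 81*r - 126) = r/(r - 7)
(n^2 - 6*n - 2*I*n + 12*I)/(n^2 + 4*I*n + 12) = (n - 6)/(n + 6*I)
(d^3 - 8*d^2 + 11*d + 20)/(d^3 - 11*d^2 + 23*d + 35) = (d - 4)/(d - 7)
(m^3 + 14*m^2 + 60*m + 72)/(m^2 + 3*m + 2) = (m^2 + 12*m + 36)/(m + 1)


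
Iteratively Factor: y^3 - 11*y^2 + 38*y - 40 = (y - 4)*(y^2 - 7*y + 10) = (y - 4)*(y - 2)*(y - 5)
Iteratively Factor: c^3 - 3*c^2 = (c)*(c^2 - 3*c) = c^2*(c - 3)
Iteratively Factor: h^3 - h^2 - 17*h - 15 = (h - 5)*(h^2 + 4*h + 3) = (h - 5)*(h + 3)*(h + 1)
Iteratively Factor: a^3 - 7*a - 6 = (a + 2)*(a^2 - 2*a - 3) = (a - 3)*(a + 2)*(a + 1)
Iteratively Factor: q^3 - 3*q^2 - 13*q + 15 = (q - 5)*(q^2 + 2*q - 3) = (q - 5)*(q - 1)*(q + 3)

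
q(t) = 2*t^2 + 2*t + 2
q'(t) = 4*t + 2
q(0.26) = 2.66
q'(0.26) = 3.04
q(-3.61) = 20.84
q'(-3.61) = -12.44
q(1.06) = 6.37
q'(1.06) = 6.24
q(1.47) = 9.26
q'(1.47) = 7.88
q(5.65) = 77.14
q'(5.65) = 24.60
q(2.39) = 18.20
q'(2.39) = 11.56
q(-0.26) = 1.62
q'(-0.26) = 0.96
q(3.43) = 32.39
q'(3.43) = 15.72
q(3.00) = 26.00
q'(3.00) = 14.00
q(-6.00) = 62.00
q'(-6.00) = -22.00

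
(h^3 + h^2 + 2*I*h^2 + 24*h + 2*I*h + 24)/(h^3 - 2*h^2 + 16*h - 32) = (h^2 + h*(1 + 6*I) + 6*I)/(h^2 + h*(-2 + 4*I) - 8*I)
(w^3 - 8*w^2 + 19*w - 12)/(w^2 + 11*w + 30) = (w^3 - 8*w^2 + 19*w - 12)/(w^2 + 11*w + 30)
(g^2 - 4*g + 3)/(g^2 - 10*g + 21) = (g - 1)/(g - 7)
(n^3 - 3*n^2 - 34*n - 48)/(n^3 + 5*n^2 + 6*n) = (n - 8)/n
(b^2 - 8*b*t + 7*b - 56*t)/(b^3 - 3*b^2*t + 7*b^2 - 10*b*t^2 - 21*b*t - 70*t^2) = (-b + 8*t)/(-b^2 + 3*b*t + 10*t^2)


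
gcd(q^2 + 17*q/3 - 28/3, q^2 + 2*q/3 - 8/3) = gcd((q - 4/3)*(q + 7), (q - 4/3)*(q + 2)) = q - 4/3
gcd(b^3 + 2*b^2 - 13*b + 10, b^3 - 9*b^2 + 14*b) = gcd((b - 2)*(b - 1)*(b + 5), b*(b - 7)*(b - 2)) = b - 2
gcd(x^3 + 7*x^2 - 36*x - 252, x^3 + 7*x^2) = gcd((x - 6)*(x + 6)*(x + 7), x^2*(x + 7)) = x + 7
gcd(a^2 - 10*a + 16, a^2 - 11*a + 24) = a - 8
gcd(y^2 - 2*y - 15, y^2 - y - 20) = y - 5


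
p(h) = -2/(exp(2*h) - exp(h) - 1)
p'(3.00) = 0.01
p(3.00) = -0.00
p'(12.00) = 0.00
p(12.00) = 0.00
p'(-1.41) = -0.18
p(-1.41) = 1.69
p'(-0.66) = 0.02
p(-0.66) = 1.60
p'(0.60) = 38.86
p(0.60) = -4.02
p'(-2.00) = -0.16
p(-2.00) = 1.79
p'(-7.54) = -0.00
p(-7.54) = 2.00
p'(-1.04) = -0.14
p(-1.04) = 1.63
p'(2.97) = 0.01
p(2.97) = -0.01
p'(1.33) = 0.55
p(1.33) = -0.21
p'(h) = -2*(-2*exp(2*h) + exp(h))/(exp(2*h) - exp(h) - 1)^2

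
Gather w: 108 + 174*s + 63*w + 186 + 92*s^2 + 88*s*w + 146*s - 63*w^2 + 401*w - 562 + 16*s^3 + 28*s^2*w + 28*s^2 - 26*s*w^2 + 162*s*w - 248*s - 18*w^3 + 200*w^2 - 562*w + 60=16*s^3 + 120*s^2 + 72*s - 18*w^3 + w^2*(137 - 26*s) + w*(28*s^2 + 250*s - 98) - 208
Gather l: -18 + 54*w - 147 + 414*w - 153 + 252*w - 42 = 720*w - 360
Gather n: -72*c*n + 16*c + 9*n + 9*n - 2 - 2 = 16*c + n*(18 - 72*c) - 4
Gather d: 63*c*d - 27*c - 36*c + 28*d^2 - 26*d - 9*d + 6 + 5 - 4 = -63*c + 28*d^2 + d*(63*c - 35) + 7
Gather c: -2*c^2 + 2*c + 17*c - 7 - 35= -2*c^2 + 19*c - 42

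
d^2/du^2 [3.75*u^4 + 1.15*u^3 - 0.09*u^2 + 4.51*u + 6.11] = 45.0*u^2 + 6.9*u - 0.18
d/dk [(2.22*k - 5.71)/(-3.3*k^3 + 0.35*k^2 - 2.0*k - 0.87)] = (14.652*k^3 - 57.306*k^2 + 3.997*k - 13.3514)/(10.89*k^6 - 2.31*k^5 + 13.3225*k^4 + 4.342*k^3 + 3.391*k^2 + 3.48*k + 0.7569)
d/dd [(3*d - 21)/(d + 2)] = 27/(d + 2)^2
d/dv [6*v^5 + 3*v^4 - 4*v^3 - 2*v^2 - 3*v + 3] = 30*v^4 + 12*v^3 - 12*v^2 - 4*v - 3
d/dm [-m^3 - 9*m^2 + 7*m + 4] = -3*m^2 - 18*m + 7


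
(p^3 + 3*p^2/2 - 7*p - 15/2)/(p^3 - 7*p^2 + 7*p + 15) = (2*p^2 + p - 15)/(2*(p^2 - 8*p + 15))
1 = 1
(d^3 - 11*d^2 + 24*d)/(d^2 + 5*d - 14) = d*(d^2 - 11*d + 24)/(d^2 + 5*d - 14)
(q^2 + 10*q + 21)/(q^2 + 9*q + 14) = (q + 3)/(q + 2)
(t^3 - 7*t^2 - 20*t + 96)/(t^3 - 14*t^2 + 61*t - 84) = (t^2 - 4*t - 32)/(t^2 - 11*t + 28)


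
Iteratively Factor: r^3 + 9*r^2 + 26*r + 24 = (r + 3)*(r^2 + 6*r + 8) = (r + 3)*(r + 4)*(r + 2)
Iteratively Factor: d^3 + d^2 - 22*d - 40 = (d - 5)*(d^2 + 6*d + 8) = (d - 5)*(d + 2)*(d + 4)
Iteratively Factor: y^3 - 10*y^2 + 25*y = (y - 5)*(y^2 - 5*y) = (y - 5)^2*(y)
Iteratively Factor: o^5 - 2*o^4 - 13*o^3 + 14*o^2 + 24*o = (o - 2)*(o^4 - 13*o^2 - 12*o) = (o - 2)*(o + 3)*(o^3 - 3*o^2 - 4*o) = (o - 4)*(o - 2)*(o + 3)*(o^2 + o) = o*(o - 4)*(o - 2)*(o + 3)*(o + 1)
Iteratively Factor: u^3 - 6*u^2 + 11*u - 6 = (u - 1)*(u^2 - 5*u + 6) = (u - 3)*(u - 1)*(u - 2)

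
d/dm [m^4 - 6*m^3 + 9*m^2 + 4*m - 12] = 4*m^3 - 18*m^2 + 18*m + 4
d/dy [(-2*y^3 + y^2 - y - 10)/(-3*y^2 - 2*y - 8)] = (6*y^4 + 8*y^3 + 43*y^2 - 76*y - 12)/(9*y^4 + 12*y^3 + 52*y^2 + 32*y + 64)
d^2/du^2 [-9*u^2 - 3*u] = -18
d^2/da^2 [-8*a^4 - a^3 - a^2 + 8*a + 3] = -96*a^2 - 6*a - 2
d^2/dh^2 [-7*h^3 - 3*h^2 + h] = -42*h - 6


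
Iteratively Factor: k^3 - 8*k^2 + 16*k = (k - 4)*(k^2 - 4*k) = (k - 4)^2*(k)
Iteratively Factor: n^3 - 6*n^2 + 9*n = (n - 3)*(n^2 - 3*n) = n*(n - 3)*(n - 3)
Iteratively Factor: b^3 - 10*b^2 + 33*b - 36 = (b - 4)*(b^2 - 6*b + 9) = (b - 4)*(b - 3)*(b - 3)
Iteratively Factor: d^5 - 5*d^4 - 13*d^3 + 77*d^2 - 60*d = (d - 5)*(d^4 - 13*d^2 + 12*d) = (d - 5)*(d - 3)*(d^3 + 3*d^2 - 4*d) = d*(d - 5)*(d - 3)*(d^2 + 3*d - 4) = d*(d - 5)*(d - 3)*(d - 1)*(d + 4)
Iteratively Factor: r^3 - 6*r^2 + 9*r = (r - 3)*(r^2 - 3*r) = (r - 3)^2*(r)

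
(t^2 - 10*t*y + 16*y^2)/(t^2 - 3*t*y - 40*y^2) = (t - 2*y)/(t + 5*y)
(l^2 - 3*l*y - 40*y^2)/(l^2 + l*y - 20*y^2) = (-l + 8*y)/(-l + 4*y)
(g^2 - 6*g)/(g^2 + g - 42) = g/(g + 7)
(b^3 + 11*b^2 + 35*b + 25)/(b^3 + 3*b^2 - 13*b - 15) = (b + 5)/(b - 3)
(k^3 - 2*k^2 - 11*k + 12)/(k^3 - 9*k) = (k^2 - 5*k + 4)/(k*(k - 3))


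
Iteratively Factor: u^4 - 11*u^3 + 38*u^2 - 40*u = (u - 5)*(u^3 - 6*u^2 + 8*u) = u*(u - 5)*(u^2 - 6*u + 8) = u*(u - 5)*(u - 4)*(u - 2)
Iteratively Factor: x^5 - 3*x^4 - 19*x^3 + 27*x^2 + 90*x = (x)*(x^4 - 3*x^3 - 19*x^2 + 27*x + 90) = x*(x + 2)*(x^3 - 5*x^2 - 9*x + 45) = x*(x - 3)*(x + 2)*(x^2 - 2*x - 15) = x*(x - 3)*(x + 2)*(x + 3)*(x - 5)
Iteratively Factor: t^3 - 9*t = (t + 3)*(t^2 - 3*t) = t*(t + 3)*(t - 3)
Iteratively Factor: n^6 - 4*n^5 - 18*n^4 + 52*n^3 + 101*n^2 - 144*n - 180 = (n + 3)*(n^5 - 7*n^4 + 3*n^3 + 43*n^2 - 28*n - 60) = (n + 1)*(n + 3)*(n^4 - 8*n^3 + 11*n^2 + 32*n - 60) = (n - 3)*(n + 1)*(n + 3)*(n^3 - 5*n^2 - 4*n + 20) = (n - 5)*(n - 3)*(n + 1)*(n + 3)*(n^2 - 4) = (n - 5)*(n - 3)*(n - 2)*(n + 1)*(n + 3)*(n + 2)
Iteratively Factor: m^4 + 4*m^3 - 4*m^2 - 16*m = (m)*(m^3 + 4*m^2 - 4*m - 16) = m*(m - 2)*(m^2 + 6*m + 8) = m*(m - 2)*(m + 4)*(m + 2)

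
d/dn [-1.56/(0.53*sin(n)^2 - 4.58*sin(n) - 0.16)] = (1.6536*sin(n) - 7.1448)*cos(n)/(-0.53*sin(n)^2 + 4.58*sin(n) + 0.16)^2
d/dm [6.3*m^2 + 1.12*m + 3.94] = 12.6*m + 1.12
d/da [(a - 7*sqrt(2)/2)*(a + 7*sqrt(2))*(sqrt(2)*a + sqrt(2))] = 3*sqrt(2)*a^2 + 2*sqrt(2)*a + 14*a - 49*sqrt(2) + 7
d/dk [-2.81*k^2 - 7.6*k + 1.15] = -5.62*k - 7.6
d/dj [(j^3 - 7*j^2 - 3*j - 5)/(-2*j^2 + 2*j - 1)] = (-2*j^4 + 4*j^3 - 23*j^2 - 6*j + 13)/(4*j^4 - 8*j^3 + 8*j^2 - 4*j + 1)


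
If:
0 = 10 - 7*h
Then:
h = 10/7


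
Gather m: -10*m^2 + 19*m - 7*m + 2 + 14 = -10*m^2 + 12*m + 16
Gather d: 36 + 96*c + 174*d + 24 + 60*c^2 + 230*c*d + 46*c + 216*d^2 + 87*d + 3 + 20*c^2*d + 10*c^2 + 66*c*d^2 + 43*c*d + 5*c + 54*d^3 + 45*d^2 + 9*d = 70*c^2 + 147*c + 54*d^3 + d^2*(66*c + 261) + d*(20*c^2 + 273*c + 270) + 63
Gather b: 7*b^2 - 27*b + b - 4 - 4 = 7*b^2 - 26*b - 8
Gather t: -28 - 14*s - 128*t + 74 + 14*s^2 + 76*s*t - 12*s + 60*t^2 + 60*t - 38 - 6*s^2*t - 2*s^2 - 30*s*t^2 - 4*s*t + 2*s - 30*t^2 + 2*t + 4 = 12*s^2 - 24*s + t^2*(30 - 30*s) + t*(-6*s^2 + 72*s - 66) + 12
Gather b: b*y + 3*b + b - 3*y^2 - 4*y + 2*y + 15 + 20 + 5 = b*(y + 4) - 3*y^2 - 2*y + 40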